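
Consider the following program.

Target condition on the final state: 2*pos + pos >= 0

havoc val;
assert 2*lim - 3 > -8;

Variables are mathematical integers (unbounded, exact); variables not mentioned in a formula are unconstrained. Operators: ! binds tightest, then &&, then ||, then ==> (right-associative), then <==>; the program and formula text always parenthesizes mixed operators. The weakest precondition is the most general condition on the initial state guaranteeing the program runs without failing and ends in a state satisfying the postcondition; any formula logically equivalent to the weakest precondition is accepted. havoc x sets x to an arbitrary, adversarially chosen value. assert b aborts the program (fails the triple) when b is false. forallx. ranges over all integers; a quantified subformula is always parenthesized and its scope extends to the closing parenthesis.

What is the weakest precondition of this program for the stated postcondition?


Working backward. After the program, the postcondition 2*pos + pos >= 0 must hold; in canonical form it is 3*pos >= 0.
Before assert 2*lim - 3 > -8: 2*lim > -5 && 3*pos >= 0
Before havoc val: 2*lim > -5 && 3*pos >= 0
Answer: WP = 2*lim > -5 && 3*pos >= 0


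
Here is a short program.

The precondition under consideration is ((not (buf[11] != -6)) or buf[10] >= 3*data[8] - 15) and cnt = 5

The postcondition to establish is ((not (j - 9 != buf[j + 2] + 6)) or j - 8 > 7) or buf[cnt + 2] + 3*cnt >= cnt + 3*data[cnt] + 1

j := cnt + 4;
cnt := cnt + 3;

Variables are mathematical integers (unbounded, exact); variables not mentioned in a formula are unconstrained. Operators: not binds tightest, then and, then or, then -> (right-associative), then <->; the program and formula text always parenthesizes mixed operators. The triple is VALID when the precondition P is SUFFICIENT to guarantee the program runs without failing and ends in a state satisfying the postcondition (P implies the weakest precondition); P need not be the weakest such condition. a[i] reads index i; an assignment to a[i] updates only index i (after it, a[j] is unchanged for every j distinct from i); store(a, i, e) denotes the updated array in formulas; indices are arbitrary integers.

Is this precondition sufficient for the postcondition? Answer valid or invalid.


Working backward. After the program, the postcondition ((not (j - 9 != buf[j + 2] + 6)) or j - 8 > 7) or buf[cnt + 2] + 3*cnt >= cnt + 3*data[cnt] + 1 must hold; in canonical form it is (not (j != buf[j + 2] + 15)) or j > 15 or buf[cnt + 2] + 2*cnt >= 3*data[cnt] + 1.
Before cnt := cnt + 3: (not (j != buf[j + 2] + 15)) or j > 15 or buf[cnt + 5] + 2*cnt >= 3*data[cnt + 3] - 5
Before j := cnt + 4: (not (cnt != buf[cnt + 6] + 11)) or cnt > 11 or buf[cnt + 5] + 2*cnt >= 3*data[cnt + 3] - 5
The weakest precondition is (not (cnt != buf[cnt + 6] + 11)) or cnt > 11 or buf[cnt + 5] + 2*cnt >= 3*data[cnt + 3] - 5.
Check whether ((not (buf[11] != -6)) or buf[10] >= 3*data[8] - 15) and cnt = 5 implies it.
Every state satisfying the precondition satisfies the weakest precondition: the implication holds.
Answer: valid


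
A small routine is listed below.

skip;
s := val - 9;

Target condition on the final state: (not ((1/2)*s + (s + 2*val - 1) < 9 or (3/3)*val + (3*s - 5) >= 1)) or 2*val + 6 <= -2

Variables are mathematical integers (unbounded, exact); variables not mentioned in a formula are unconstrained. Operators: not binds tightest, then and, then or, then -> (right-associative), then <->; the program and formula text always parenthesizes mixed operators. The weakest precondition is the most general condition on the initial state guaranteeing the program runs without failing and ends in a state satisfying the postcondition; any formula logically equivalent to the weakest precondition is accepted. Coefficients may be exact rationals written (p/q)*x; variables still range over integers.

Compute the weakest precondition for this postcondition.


Working backward. After the program, the postcondition (not ((1/2)*s + (s + 2*val - 1) < 9 or (3/3)*val + (3*s - 5) >= 1)) or 2*val + 6 <= -2 must hold; in canonical form it is (not ((3/2)*s + 2*val < 10 or 3*s + val >= 6)) or 2*val <= -8.
Before s := val - 9: (not ((7/2)*val < 47/2 or 4*val >= 33)) or 2*val <= -8
Before skip: (not ((7/2)*val < 47/2 or 4*val >= 33)) or 2*val <= -8
Answer: WP = (not ((7/2)*val < 47/2 or 4*val >= 33)) or 2*val <= -8


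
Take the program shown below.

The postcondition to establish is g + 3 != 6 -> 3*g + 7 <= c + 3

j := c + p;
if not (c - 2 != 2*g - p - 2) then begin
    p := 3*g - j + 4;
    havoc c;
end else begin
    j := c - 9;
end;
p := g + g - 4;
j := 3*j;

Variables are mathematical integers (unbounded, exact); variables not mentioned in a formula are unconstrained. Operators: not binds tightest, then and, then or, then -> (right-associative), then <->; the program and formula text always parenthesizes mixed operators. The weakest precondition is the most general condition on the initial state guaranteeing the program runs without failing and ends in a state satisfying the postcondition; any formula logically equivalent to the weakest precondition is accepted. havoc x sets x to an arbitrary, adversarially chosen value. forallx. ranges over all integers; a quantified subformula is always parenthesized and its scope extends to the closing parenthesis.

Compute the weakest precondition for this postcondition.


Working backward. After the program, the postcondition g + 3 != 6 -> 3*g + 7 <= c + 3 must hold; in canonical form it is g != 3 -> 3*g <= c - 4.
Before j := 3*j: g != 3 -> 3*g <= c - 4
Before p := g + g - 4: g != 3 -> 3*g <= c - 4
Then branch requires forall c_1. (g != 3 -> 3*g <= c_1 - 4); else branch requires g != 3 -> 3*g <= c - 4.
Before the if: ((not (c + p != 2*g)) -> (forall c_1. (g != 3 -> 3*g <= c_1 - 4))) and (c + p != 2*g -> (g != 3 -> 3*g <= c - 4))
Before j := c + p: ((not (c + p != 2*g)) -> (forall c_1. (g != 3 -> 3*g <= c_1 - 4))) and (c + p != 2*g -> (g != 3 -> 3*g <= c - 4))
Answer: WP = ((not (c + p != 2*g)) -> (forall c_1. (g != 3 -> 3*g <= c_1 - 4))) and (c + p != 2*g -> (g != 3 -> 3*g <= c - 4))


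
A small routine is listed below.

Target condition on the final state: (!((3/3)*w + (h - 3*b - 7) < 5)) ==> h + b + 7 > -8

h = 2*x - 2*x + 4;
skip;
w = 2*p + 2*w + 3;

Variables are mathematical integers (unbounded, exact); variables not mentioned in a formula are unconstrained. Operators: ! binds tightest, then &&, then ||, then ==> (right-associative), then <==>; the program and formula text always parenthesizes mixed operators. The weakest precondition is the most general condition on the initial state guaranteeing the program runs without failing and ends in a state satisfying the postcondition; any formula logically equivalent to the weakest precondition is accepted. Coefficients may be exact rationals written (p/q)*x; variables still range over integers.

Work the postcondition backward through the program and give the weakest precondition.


Working backward. After the program, the postcondition (!((3/3)*w + (h - 3*b - 7) < 5)) ==> h + b + 7 > -8 must hold; in canonical form it is (!(h + w < 3*b + 12)) ==> b + h > -15.
Before w := 2*p + 2*w + 3: (!(h + 2*p + 2*w < 3*b + 9)) ==> b + h > -15
Before skip: (!(h + 2*p + 2*w < 3*b + 9)) ==> b + h > -15
Before h := 2*x - 2*x + 4: (!(2*p + 2*w < 3*b + 5)) ==> b > -19
Answer: WP = (!(2*p + 2*w < 3*b + 5)) ==> b > -19


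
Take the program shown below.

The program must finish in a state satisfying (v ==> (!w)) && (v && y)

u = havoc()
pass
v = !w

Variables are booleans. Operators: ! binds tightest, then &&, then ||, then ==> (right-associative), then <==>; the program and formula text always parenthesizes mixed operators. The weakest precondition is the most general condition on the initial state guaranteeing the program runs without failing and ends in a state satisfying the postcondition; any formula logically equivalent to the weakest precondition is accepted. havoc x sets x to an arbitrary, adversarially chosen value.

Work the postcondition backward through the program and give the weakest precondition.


Working backward. After the program, the postcondition (v ==> (!w)) && (v && y) must hold; in canonical form it is (v ==> (!w)) && v && y.
Before v := !w: (!w) && y
Before skip: (!w) && y
Before havoc u: (!w) && y
Answer: WP = (!w) && y


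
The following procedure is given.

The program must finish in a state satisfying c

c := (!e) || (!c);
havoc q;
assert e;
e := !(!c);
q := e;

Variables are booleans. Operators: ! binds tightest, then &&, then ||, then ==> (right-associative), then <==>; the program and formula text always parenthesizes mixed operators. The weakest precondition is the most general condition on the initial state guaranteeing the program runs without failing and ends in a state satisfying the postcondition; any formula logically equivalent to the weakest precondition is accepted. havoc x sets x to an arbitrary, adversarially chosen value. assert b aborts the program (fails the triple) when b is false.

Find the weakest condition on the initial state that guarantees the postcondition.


Working backward. After the program, c must hold.
Before q := e: c
Before e := !(!c): c
Before assert e: e && c
Before havoc q: e && c
Before c := (!e) || (!c): e && ((!e) || (!c))
Answer: WP = e && ((!e) || (!c))


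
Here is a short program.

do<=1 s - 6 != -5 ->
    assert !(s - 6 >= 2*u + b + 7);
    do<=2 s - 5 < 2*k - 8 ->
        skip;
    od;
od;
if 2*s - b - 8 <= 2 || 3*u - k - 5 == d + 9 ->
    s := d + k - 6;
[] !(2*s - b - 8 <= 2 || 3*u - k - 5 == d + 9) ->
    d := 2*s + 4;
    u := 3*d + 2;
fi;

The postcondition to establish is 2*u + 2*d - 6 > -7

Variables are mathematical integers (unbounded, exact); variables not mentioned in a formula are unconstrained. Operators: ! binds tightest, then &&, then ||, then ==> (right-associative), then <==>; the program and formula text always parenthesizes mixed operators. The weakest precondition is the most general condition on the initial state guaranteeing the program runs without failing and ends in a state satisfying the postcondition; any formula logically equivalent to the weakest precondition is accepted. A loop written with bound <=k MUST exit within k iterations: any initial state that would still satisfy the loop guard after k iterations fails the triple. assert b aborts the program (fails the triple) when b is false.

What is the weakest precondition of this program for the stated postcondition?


Working backward. After the program, the postcondition 2*u + 2*d - 6 > -7 must hold; in canonical form it is 2*d + 2*u > -1.
Then branch requires 2*d + 2*u > -1; else branch requires 16*s > -37.
Before the if: ((2*s <= b + 10 || 3*u == d + k + 14) ==> 2*d + 2*u > -1) && ((!(2*s <= b + 10 || 3*u == d + k + 14)) ==> 16*s > -37)
Before the loop (bound <=1), unroll the exhaustion recursion (WP_0 = exit-now case; WP_j = one more guarded iteration, up to j = 1):
  WP_0: (!(s != 1)) && ((2*s <= b + 10 || 3*u == d + k + 14) ==> 2*d + 2*u > -1) && ((!(2*s <= b + 10 || 3*u == d + k + 14)) ==> 16*s > -37)
  WP_1: (s != 1 ==> ((!(s >= b + 2*u + 13)) && (s < 2*k - 3 ==> ((s < 2*k - 3 ==> ((!(s < 2*k - 3)) && (!(s != 1)) && ((2*s <= b + 10 || 3*u == d + k + 14) ==> 2*d + 2*u > -1) && ((!(2*s <= b + 10 || 3*u == d + k + 14)) ==> 16*s > -37))) && ((!(s < 2*k - 3)) ==> ((!(s != 1)) && ((2*s <= b + 10 || 3*u == d + k + 14) ==> 2*d + 2*u > -1) && ((!(2*s <= b + 10 || 3*u == d + k + 14)) ==> 16*s > -37))))) && ((!(s < 2*k - 3)) ==> ((!(s != 1)) && ((2*s <= b + 10 || 3*u == d + k + 14) ==> 2*d + 2*u > -1) && ((!(2*s <= b + 10 || 3*u == d + k + 14)) ==> 16*s > -37))))) && ((!(s != 1)) ==> (((2*s <= b + 10 || 3*u == d + k + 14) ==> 2*d + 2*u > -1) && ((!(2*s <= b + 10 || 3*u == d + k + 14)) ==> 16*s > -37)))
So before the loop: (s != 1 ==> ((!(s >= b + 2*u + 13)) && (s < 2*k - 3 ==> ((s < 2*k - 3 ==> ((!(s < 2*k - 3)) && (!(s != 1)) && ((2*s <= b + 10 || 3*u == d + k + 14) ==> 2*d + 2*u > -1) && ((!(2*s <= b + 10 || 3*u == d + k + 14)) ==> 16*s > -37))) && ((!(s < 2*k - 3)) ==> ((!(s != 1)) && ((2*s <= b + 10 || 3*u == d + k + 14) ==> 2*d + 2*u > -1) && ((!(2*s <= b + 10 || 3*u == d + k + 14)) ==> 16*s > -37))))) && ((!(s < 2*k - 3)) ==> ((!(s != 1)) && ((2*s <= b + 10 || 3*u == d + k + 14) ==> 2*d + 2*u > -1) && ((!(2*s <= b + 10 || 3*u == d + k + 14)) ==> 16*s > -37))))) && ((!(s != 1)) ==> (((2*s <= b + 10 || 3*u == d + k + 14) ==> 2*d + 2*u > -1) && ((!(2*s <= b + 10 || 3*u == d + k + 14)) ==> 16*s > -37)))
Answer: WP = (s != 1 ==> ((!(s >= b + 2*u + 13)) && (s < 2*k - 3 ==> ((s < 2*k - 3 ==> ((!(s < 2*k - 3)) && (!(s != 1)) && ((2*s <= b + 10 || 3*u == d + k + 14) ==> 2*d + 2*u > -1) && ((!(2*s <= b + 10 || 3*u == d + k + 14)) ==> 16*s > -37))) && ((!(s < 2*k - 3)) ==> ((!(s != 1)) && ((2*s <= b + 10 || 3*u == d + k + 14) ==> 2*d + 2*u > -1) && ((!(2*s <= b + 10 || 3*u == d + k + 14)) ==> 16*s > -37))))) && ((!(s < 2*k - 3)) ==> ((!(s != 1)) && ((2*s <= b + 10 || 3*u == d + k + 14) ==> 2*d + 2*u > -1) && ((!(2*s <= b + 10 || 3*u == d + k + 14)) ==> 16*s > -37))))) && ((!(s != 1)) ==> (((2*s <= b + 10 || 3*u == d + k + 14) ==> 2*d + 2*u > -1) && ((!(2*s <= b + 10 || 3*u == d + k + 14)) ==> 16*s > -37)))


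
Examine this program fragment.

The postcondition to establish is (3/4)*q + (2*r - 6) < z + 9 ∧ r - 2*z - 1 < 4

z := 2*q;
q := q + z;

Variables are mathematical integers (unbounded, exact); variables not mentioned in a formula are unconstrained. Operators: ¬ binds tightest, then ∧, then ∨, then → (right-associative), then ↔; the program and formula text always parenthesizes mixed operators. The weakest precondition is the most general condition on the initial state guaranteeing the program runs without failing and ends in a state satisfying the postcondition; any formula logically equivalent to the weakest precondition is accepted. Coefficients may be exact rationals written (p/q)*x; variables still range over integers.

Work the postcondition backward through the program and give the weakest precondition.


Working backward. After the program, the postcondition (3/4)*q + (2*r - 6) < z + 9 ∧ r - 2*z - 1 < 4 must hold; in canonical form it is (3/4)*q + 2*r < z + 15 ∧ r < 2*z + 5.
Before q := q + z: (3/4)*q + 2*r < (1/4)*z + 15 ∧ r < 2*z + 5
Before z := 2*q: (1/4)*q + 2*r < 15 ∧ r < 4*q + 5
Answer: WP = (1/4)*q + 2*r < 15 ∧ r < 4*q + 5


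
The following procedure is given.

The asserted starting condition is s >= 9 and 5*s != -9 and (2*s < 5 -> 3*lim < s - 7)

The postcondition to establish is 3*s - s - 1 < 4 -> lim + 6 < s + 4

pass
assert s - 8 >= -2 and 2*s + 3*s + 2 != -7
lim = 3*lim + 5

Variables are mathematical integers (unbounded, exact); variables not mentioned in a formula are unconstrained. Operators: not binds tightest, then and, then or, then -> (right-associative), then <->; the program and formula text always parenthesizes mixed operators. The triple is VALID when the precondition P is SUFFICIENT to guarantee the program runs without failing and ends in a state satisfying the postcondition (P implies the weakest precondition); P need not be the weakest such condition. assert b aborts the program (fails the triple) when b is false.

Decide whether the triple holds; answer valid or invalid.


Working backward. After the program, the postcondition 3*s - s - 1 < 4 -> lim + 6 < s + 4 must hold; in canonical form it is 2*s < 5 -> lim < s - 2.
Before lim := 3*lim + 5: 2*s < 5 -> 3*lim < s - 7
Before assert s - 8 >= -2 and 2*s + 3*s + 2 != -7: s >= 6 and 5*s != -9 and (2*s < 5 -> 3*lim < s - 7)
Before skip: s >= 6 and 5*s != -9 and (2*s < 5 -> 3*lim < s - 7)
The weakest precondition is s >= 6 and 5*s != -9 and (2*s < 5 -> 3*lim < s - 7).
Check whether s >= 9 and 5*s != -9 and (2*s < 5 -> 3*lim < s - 7) implies it.
Every state satisfying the precondition satisfies the weakest precondition: the implication holds.
Answer: valid


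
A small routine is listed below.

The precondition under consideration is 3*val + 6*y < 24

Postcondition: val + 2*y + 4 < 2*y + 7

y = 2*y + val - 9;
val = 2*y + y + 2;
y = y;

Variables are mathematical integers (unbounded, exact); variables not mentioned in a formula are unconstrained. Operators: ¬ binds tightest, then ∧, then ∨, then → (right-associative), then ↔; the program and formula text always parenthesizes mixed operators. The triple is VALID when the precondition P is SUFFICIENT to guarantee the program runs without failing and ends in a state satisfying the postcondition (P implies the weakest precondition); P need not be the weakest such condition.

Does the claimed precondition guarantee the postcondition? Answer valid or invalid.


Working backward. After the program, the postcondition val + 2*y + 4 < 2*y + 7 must hold; in canonical form it is val < 3.
Before y := y: val < 3
Before val := 2*y + y + 2: 3*y < 1
Before y := 2*y + val - 9: 3*val + 6*y < 28
The weakest precondition is 3*val + 6*y < 28.
Check whether 3*val + 6*y < 24 implies it.
Every state satisfying the precondition satisfies the weakest precondition: the implication holds.
Answer: valid


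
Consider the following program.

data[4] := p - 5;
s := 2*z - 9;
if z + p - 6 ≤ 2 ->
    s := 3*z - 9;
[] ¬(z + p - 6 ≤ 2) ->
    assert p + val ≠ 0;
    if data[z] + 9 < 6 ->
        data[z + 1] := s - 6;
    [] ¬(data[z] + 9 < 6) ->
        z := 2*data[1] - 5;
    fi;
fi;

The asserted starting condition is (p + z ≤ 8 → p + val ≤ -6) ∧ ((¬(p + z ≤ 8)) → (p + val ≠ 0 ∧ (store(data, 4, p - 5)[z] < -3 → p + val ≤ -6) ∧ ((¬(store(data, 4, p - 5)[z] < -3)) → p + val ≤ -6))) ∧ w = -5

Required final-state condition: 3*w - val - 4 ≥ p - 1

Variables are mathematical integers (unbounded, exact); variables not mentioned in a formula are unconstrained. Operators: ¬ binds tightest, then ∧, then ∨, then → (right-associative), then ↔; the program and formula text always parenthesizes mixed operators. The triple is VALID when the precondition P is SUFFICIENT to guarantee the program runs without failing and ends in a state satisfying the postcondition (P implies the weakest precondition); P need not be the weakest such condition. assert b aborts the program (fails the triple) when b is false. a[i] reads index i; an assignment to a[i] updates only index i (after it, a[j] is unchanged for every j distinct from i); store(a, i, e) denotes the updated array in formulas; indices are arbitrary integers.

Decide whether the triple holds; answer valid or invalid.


Working backward. After the program, the postcondition 3*w - val - 4 ≥ p - 1 must hold; in canonical form it is 3*w ≥ p + val + 3.
Then branch requires 3*w ≥ p + val + 3; else branch requires p + val ≠ 0 ∧ (data[z] < -3 → 3*w ≥ p + val + 3) ∧ ((¬(data[z] < -3)) → 3*w ≥ p + val + 3).
Before the if: (p + z ≤ 8 → 3*w ≥ p + val + 3) ∧ ((¬(p + z ≤ 8)) → (p + val ≠ 0 ∧ (data[z] < -3 → 3*w ≥ p + val + 3) ∧ ((¬(data[z] < -3)) → 3*w ≥ p + val + 3)))
Before s := 2*z - 9: (p + z ≤ 8 → 3*w ≥ p + val + 3) ∧ ((¬(p + z ≤ 8)) → (p + val ≠ 0 ∧ (data[z] < -3 → 3*w ≥ p + val + 3) ∧ ((¬(data[z] < -3)) → 3*w ≥ p + val + 3)))
Before data[4] := p - 5: (p + z ≤ 8 → 3*w ≥ p + val + 3) ∧ ((¬(p + z ≤ 8)) → (p + val ≠ 0 ∧ (store(data, 4, p - 5)[z] < -3 → 3*w ≥ p + val + 3) ∧ ((¬(store(data, 4, p - 5)[z] < -3)) → 3*w ≥ p + val + 3)))
The weakest precondition is (p + z ≤ 8 → 3*w ≥ p + val + 3) ∧ ((¬(p + z ≤ 8)) → (p + val ≠ 0 ∧ (store(data, 4, p - 5)[z] < -3 → 3*w ≥ p + val + 3) ∧ ((¬(store(data, 4, p - 5)[z] < -3)) → 3*w ≥ p + val + 3))).
Check whether (p + z ≤ 8 → p + val ≤ -6) ∧ ((¬(p + z ≤ 8)) → (p + val ≠ 0 ∧ (store(data, 4, p - 5)[z] < -3 → p + val ≤ -6) ∧ ((¬(store(data, 4, p - 5)[z] < -3)) → p + val ≤ -6))) ∧ w = -5 implies it.
Countermodel: at the initial state data = {[4] = 2, [5] = -4, elsewhere 2}, p = 4, val = -10, w = -5, z = 5, the precondition holds but the weakest precondition fails.
Answer: invalid


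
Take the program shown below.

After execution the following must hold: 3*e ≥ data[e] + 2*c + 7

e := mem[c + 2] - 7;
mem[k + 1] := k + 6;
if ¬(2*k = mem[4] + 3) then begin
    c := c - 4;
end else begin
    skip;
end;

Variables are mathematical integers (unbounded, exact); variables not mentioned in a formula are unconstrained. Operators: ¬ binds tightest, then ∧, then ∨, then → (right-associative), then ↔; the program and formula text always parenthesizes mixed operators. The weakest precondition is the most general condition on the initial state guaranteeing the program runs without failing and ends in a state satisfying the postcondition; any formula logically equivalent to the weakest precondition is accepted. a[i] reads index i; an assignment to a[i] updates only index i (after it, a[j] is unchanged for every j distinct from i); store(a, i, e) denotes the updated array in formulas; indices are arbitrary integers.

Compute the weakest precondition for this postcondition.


Working backward. After the program, 3*e ≥ data[e] + 2*c + 7 must hold.
Then branch requires 3*e ≥ data[e] + 2*c - 1; else branch requires 3*e ≥ data[e] + 2*c + 7.
Before the if: ((¬(2*k = mem[4] + 3)) → 3*e ≥ data[e] + 2*c - 1) ∧ (2*k = mem[4] + 3 → 3*e ≥ data[e] + 2*c + 7)
Before mem[k + 1] := k + 6: ((¬(2*k = store(mem, k + 1, k + 6)[4] + 3)) → 3*e ≥ data[e] + 2*c - 1) ∧ (2*k = store(mem, k + 1, k + 6)[4] + 3 → 3*e ≥ data[e] + 2*c + 7)
Before e := mem[c + 2] - 7: ((¬(2*k = store(mem, k + 1, k + 6)[4] + 3)) → 3*mem[c + 2] ≥ data[mem[c + 2] - 7] + 2*c + 20) ∧ (2*k = store(mem, k + 1, k + 6)[4] + 3 → 3*mem[c + 2] ≥ data[mem[c + 2] - 7] + 2*c + 28)
Answer: WP = ((¬(2*k = store(mem, k + 1, k + 6)[4] + 3)) → 3*mem[c + 2] ≥ data[mem[c + 2] - 7] + 2*c + 20) ∧ (2*k = store(mem, k + 1, k + 6)[4] + 3 → 3*mem[c + 2] ≥ data[mem[c + 2] - 7] + 2*c + 28)


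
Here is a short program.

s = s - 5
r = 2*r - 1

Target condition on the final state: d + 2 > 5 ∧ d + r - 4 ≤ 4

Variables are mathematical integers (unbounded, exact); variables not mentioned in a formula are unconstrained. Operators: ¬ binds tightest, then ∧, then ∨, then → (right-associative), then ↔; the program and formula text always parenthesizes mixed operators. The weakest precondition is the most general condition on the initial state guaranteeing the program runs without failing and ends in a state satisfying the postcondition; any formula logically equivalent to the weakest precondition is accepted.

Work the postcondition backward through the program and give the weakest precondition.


Working backward. After the program, the postcondition d + 2 > 5 ∧ d + r - 4 ≤ 4 must hold; in canonical form it is d > 3 ∧ d + r ≤ 8.
Before r := 2*r - 1: d > 3 ∧ d + 2*r ≤ 9
Before s := s - 5: d > 3 ∧ d + 2*r ≤ 9
Answer: WP = d > 3 ∧ d + 2*r ≤ 9


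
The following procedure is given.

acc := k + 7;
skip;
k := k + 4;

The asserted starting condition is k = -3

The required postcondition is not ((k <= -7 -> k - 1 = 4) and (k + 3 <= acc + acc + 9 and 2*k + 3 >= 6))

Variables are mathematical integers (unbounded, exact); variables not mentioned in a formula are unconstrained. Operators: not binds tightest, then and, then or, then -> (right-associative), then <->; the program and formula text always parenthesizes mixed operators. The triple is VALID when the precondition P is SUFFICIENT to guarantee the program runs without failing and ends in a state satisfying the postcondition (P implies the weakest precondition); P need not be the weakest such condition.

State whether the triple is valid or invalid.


Working backward. After the program, the postcondition not ((k <= -7 -> k - 1 = 4) and (k + 3 <= acc + acc + 9 and 2*k + 3 >= 6)) must hold; in canonical form it is not ((k <= -7 -> k = 5) and k <= 2*acc + 6 and 2*k >= 3).
Before k := k + 4: not ((k <= -11 -> k = 1) and k <= 2*acc + 2 and 2*k >= -5)
Before skip: not ((k <= -11 -> k = 1) and k <= 2*acc + 2 and 2*k >= -5)
Before acc := k + 7: not ((k <= -11 -> k = 1) and k >= -16 and 2*k >= -5)
The weakest precondition is not ((k <= -11 -> k = 1) and k >= -16 and 2*k >= -5).
Check whether k = -3 implies it.
Every state satisfying the precondition satisfies the weakest precondition: the implication holds.
Answer: valid


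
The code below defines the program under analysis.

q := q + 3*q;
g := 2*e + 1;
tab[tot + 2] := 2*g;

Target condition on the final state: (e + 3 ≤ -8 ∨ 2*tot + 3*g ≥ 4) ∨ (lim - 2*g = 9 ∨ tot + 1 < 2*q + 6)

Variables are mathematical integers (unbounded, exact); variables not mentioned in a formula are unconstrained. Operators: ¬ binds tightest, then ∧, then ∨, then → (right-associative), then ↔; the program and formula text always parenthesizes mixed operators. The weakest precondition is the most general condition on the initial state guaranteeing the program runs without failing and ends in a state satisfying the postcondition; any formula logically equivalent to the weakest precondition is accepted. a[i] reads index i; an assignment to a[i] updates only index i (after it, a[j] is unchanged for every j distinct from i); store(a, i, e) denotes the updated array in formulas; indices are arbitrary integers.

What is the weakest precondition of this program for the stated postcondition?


Working backward. After the program, the postcondition (e + 3 ≤ -8 ∨ 2*tot + 3*g ≥ 4) ∨ (lim - 2*g = 9 ∨ tot + 1 < 2*q + 6) must hold; in canonical form it is e ≤ -11 ∨ 3*g + 2*tot ≥ 4 ∨ lim = 2*g + 9 ∨ tot < 2*q + 5.
Before tab[tot + 2] := 2*g: e ≤ -11 ∨ 3*g + 2*tot ≥ 4 ∨ lim = 2*g + 9 ∨ tot < 2*q + 5
Before g := 2*e + 1: e ≤ -11 ∨ 6*e + 2*tot ≥ 1 ∨ lim = 4*e + 11 ∨ tot < 2*q + 5
Before q := q + 3*q: e ≤ -11 ∨ 6*e + 2*tot ≥ 1 ∨ lim = 4*e + 11 ∨ tot < 8*q + 5
Answer: WP = e ≤ -11 ∨ 6*e + 2*tot ≥ 1 ∨ lim = 4*e + 11 ∨ tot < 8*q + 5


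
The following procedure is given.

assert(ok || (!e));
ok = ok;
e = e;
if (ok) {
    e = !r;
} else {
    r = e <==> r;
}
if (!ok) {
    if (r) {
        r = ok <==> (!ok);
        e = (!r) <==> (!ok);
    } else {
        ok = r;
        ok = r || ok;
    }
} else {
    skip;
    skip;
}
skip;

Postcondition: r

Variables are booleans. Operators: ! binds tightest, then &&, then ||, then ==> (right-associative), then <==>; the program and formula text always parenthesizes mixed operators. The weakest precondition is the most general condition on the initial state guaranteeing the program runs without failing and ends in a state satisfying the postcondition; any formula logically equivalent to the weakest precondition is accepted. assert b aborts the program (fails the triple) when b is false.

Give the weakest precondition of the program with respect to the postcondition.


Working backward. After the program, r must hold.
Before skip: r
Then branch requires (r ==> (ok <==> (!ok))) && ((!r) ==> r); else branch requires r.
Before the if: ((!ok) ==> ((r ==> (ok <==> (!ok))) && ((!r) ==> r))) && (ok ==> r)
Then branch requires ((!ok) ==> ((r ==> (ok <==> (!ok))) && ((!r) ==> r))) && (ok ==> r); else branch requires ((!ok) ==> (((e <==> r) ==> (ok <==> (!ok))) && ((!(e <==> r)) ==> (e <==> r)))) && (ok ==> (e <==> r)).
Before the if: (ok ==> (((!ok) ==> ((r ==> (ok <==> (!ok))) && ((!r) ==> r))) && (ok ==> r))) && ((!ok) ==> (((!ok) ==> (((e <==> r) ==> (ok <==> (!ok))) && ((!(e <==> r)) ==> (e <==> r)))) && (ok ==> (e <==> r))))
Before e := e: (ok ==> (((!ok) ==> ((r ==> (ok <==> (!ok))) && ((!r) ==> r))) && (ok ==> r))) && ((!ok) ==> (((!ok) ==> (((e <==> r) ==> (ok <==> (!ok))) && ((!(e <==> r)) ==> (e <==> r)))) && (ok ==> (e <==> r))))
Before ok := ok: (ok ==> (((!ok) ==> ((r ==> (ok <==> (!ok))) && ((!r) ==> r))) && (ok ==> r))) && ((!ok) ==> (((!ok) ==> (((e <==> r) ==> (ok <==> (!ok))) && ((!(e <==> r)) ==> (e <==> r)))) && (ok ==> (e <==> r))))
Before assert ok || (!e): (ok || (!e)) && (ok ==> (((!ok) ==> ((r ==> (ok <==> (!ok))) && ((!r) ==> r))) && (ok ==> r))) && ((!ok) ==> (((!ok) ==> (((e <==> r) ==> (ok <==> (!ok))) && ((!(e <==> r)) ==> (e <==> r)))) && (ok ==> (e <==> r))))
Answer: WP = (ok || (!e)) && (ok ==> (((!ok) ==> ((r ==> (ok <==> (!ok))) && ((!r) ==> r))) && (ok ==> r))) && ((!ok) ==> (((!ok) ==> (((e <==> r) ==> (ok <==> (!ok))) && ((!(e <==> r)) ==> (e <==> r)))) && (ok ==> (e <==> r))))


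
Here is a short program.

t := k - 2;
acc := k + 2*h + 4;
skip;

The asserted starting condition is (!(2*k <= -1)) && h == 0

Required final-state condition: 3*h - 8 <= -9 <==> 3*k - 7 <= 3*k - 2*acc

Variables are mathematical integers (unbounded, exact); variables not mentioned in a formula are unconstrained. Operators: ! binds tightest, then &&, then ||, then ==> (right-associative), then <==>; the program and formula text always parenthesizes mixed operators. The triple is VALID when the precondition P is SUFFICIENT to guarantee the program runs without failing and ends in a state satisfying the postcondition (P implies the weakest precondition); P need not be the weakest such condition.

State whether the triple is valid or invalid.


Working backward. After the program, the postcondition 3*h - 8 <= -9 <==> 3*k - 7 <= 3*k - 2*acc must hold; in canonical form it is 3*h <= -1 <==> 2*acc <= 7.
Before skip: 3*h <= -1 <==> 2*acc <= 7
Before acc := k + 2*h + 4: 3*h <= -1 <==> 4*h + 2*k <= -1
Before t := k - 2: 3*h <= -1 <==> 4*h + 2*k <= -1
The weakest precondition is 3*h <= -1 <==> 4*h + 2*k <= -1.
Check whether (!(2*k <= -1)) && h == 0 implies it.
Every state satisfying the precondition satisfies the weakest precondition: the implication holds.
Answer: valid


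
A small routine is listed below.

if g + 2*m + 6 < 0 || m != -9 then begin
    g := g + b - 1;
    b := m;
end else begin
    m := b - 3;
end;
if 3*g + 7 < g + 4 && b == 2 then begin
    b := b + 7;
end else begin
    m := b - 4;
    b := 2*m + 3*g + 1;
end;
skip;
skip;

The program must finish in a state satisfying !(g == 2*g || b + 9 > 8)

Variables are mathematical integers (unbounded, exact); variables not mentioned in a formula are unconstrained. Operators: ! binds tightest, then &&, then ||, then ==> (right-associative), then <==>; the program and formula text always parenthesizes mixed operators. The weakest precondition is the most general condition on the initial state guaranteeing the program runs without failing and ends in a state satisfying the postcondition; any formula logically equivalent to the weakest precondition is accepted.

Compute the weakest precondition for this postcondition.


Working backward. After the program, the postcondition !(g == 2*g || b + 9 > 8) must hold; in canonical form it is !(g == 0 || b > -1).
Before skip: !(g == 0 || b > -1)
Before skip: !(g == 0 || b > -1)
Then branch requires !(g == 0 || b > -8); else branch requires !(g == 0 || 2*b + 3*g > 6).
Before the if: ((2*g < -3 && b == 2) ==> (!(g == 0 || b > -8))) && ((!(2*g < -3 && b == 2)) ==> (!(g == 0 || 2*b + 3*g > 6)))
Then branch requires ((2*b + 2*g < -1 && m == 2) ==> (!(b + g == 1 || m > -8))) && ((!(2*b + 2*g < -1 && m == 2)) ==> (!(b + g == 1 || 3*b + 3*g + 2*m > 9))); else branch requires ((2*g < -3 && b == 2) ==> (!(g == 0 || b > -8))) && ((!(2*g < -3 && b == 2)) ==> (!(g == 0 || 2*b + 3*g > 6))).
Before the if: ((g + 2*m < -6 || m != -9) ==> (((2*b + 2*g < -1 && m == 2) ==> (!(b + g == 1 || m > -8))) && ((!(2*b + 2*g < -1 && m == 2)) ==> (!(b + g == 1 || 3*b + 3*g + 2*m > 9))))) && ((!(g + 2*m < -6 || m != -9)) ==> (((2*g < -3 && b == 2) ==> (!(g == 0 || b > -8))) && ((!(2*g < -3 && b == 2)) ==> (!(g == 0 || 2*b + 3*g > 6)))))
Answer: WP = ((g + 2*m < -6 || m != -9) ==> (((2*b + 2*g < -1 && m == 2) ==> (!(b + g == 1 || m > -8))) && ((!(2*b + 2*g < -1 && m == 2)) ==> (!(b + g == 1 || 3*b + 3*g + 2*m > 9))))) && ((!(g + 2*m < -6 || m != -9)) ==> (((2*g < -3 && b == 2) ==> (!(g == 0 || b > -8))) && ((!(2*g < -3 && b == 2)) ==> (!(g == 0 || 2*b + 3*g > 6)))))


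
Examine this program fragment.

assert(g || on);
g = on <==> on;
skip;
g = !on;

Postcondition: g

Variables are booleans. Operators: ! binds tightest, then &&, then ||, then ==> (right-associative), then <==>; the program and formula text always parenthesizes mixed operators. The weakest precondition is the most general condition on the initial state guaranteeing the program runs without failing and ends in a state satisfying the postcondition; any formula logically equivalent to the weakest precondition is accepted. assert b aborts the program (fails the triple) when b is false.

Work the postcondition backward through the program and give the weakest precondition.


Working backward. After the program, g must hold.
Before g := !on: !on
Before skip: !on
Before g := on <==> on: !on
Before assert g || on: (g || on) && (!on)
Answer: WP = (g || on) && (!on)


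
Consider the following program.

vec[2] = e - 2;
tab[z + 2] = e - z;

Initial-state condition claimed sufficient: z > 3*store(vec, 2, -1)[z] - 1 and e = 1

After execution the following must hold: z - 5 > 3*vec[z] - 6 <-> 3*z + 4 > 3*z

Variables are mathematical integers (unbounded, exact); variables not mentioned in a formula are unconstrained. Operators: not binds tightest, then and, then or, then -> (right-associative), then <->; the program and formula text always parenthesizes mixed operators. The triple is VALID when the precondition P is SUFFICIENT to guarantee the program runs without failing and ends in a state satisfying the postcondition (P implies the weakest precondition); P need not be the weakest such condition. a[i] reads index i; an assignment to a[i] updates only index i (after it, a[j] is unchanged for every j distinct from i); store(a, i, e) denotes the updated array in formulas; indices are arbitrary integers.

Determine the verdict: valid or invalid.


Working backward. After the program, the postcondition z - 5 > 3*vec[z] - 6 <-> 3*z + 4 > 3*z must hold; in canonical form it is z > 3*vec[z] - 1.
Before tab[z + 2] := e - z: z > 3*vec[z] - 1
Before vec[2] := e - 2: z > 3*store(vec, 2, e - 2)[z] - 1
The weakest precondition is z > 3*store(vec, 2, e - 2)[z] - 1.
Check whether z > 3*store(vec, 2, -1)[z] - 1 and e = 1 implies it.
Every state satisfying the precondition satisfies the weakest precondition: the implication holds.
Answer: valid


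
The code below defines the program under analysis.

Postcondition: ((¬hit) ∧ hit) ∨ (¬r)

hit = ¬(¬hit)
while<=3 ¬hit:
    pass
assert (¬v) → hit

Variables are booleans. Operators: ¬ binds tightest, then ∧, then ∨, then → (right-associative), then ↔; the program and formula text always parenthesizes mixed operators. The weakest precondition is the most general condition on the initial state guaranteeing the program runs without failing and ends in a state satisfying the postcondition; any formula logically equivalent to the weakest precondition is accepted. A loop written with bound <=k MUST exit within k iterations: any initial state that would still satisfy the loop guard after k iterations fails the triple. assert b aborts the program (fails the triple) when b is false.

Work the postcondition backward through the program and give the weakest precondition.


Working backward. After the program, the postcondition ((¬hit) ∧ hit) ∨ (¬r) must hold; in canonical form it is ¬r.
Before assert (¬v) → hit: ((¬v) → hit) ∧ (¬r)
Before the loop (bound <=3), unroll the exhaustion recursion (WP_0 = exit-now case; WP_j = one more guarded iteration, up to j = 3):
  WP_0: hit ∧ ((¬v) → hit) ∧ (¬r)
  WP_1: ((¬hit) → (hit ∧ ((¬v) → hit) ∧ (¬r))) ∧ (hit → (((¬v) → hit) ∧ (¬r)))
  WP_2: ((¬hit) → (((¬hit) → (hit ∧ ((¬v) → hit) ∧ (¬r))) ∧ (hit → (((¬v) → hit) ∧ (¬r))))) ∧ (hit → (((¬v) → hit) ∧ (¬r)))
  WP_3: ((¬hit) → (((¬hit) → (((¬hit) → (hit ∧ ((¬v) → hit) ∧ (¬r))) ∧ (hit → (((¬v) → hit) ∧ (¬r))))) ∧ (hit → (((¬v) → hit) ∧ (¬r))))) ∧ (hit → (((¬v) → hit) ∧ (¬r)))
So before the loop: ((¬hit) → (((¬hit) → (((¬hit) → (hit ∧ ((¬v) → hit) ∧ (¬r))) ∧ (hit → (((¬v) → hit) ∧ (¬r))))) ∧ (hit → (((¬v) → hit) ∧ (¬r))))) ∧ (hit → (((¬v) → hit) ∧ (¬r)))
Before hit := ¬(¬hit): ((¬hit) → (((¬hit) → (((¬hit) → (hit ∧ ((¬v) → hit) ∧ (¬r))) ∧ (hit → (((¬v) → hit) ∧ (¬r))))) ∧ (hit → (((¬v) → hit) ∧ (¬r))))) ∧ (hit → (((¬v) → hit) ∧ (¬r)))
Answer: WP = ((¬hit) → (((¬hit) → (((¬hit) → (hit ∧ ((¬v) → hit) ∧ (¬r))) ∧ (hit → (((¬v) → hit) ∧ (¬r))))) ∧ (hit → (((¬v) → hit) ∧ (¬r))))) ∧ (hit → (((¬v) → hit) ∧ (¬r)))


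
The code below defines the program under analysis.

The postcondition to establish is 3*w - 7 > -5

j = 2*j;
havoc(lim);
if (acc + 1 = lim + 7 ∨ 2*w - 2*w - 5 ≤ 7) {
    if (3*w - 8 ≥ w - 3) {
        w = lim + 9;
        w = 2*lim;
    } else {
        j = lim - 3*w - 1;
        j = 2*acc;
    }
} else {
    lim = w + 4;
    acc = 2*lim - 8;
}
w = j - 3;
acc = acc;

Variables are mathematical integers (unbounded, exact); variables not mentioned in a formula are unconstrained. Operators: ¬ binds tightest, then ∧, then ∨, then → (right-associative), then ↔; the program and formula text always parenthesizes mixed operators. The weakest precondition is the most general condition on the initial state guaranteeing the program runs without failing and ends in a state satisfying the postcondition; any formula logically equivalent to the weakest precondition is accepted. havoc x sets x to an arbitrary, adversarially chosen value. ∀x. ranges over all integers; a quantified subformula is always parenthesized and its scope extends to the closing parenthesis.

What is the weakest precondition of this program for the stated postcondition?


Working backward. After the program, the postcondition 3*w - 7 > -5 must hold; in canonical form it is 3*w > 2.
Before acc := acc: 3*w > 2
Before w := j - 3: 3*j > 11
Then branch requires (2*w ≥ 5 → 3*j > 11) ∧ ((¬(2*w ≥ 5)) → 6*acc > 11); else branch requires 3*j > 11.
Before the if: (2*w ≥ 5 → 3*j > 11) ∧ ((¬(2*w ≥ 5)) → 6*acc > 11)
Before havoc lim: (2*w ≥ 5 → 3*j > 11) ∧ ((¬(2*w ≥ 5)) → 6*acc > 11)
Before j := 2*j: (2*w ≥ 5 → 6*j > 11) ∧ ((¬(2*w ≥ 5)) → 6*acc > 11)
Answer: WP = (2*w ≥ 5 → 6*j > 11) ∧ ((¬(2*w ≥ 5)) → 6*acc > 11)


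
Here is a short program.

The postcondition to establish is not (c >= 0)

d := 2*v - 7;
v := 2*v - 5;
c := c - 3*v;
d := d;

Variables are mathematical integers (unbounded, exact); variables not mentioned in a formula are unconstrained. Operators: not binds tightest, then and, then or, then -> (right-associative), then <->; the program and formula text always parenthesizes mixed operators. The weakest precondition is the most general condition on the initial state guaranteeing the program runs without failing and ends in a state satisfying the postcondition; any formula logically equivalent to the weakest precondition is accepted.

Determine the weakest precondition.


Working backward. After the program, not (c >= 0) must hold.
Before d := d: not (c >= 0)
Before c := c - 3*v: not (c >= 3*v)
Before v := 2*v - 5: not (c >= 6*v - 15)
Before d := 2*v - 7: not (c >= 6*v - 15)
Answer: WP = not (c >= 6*v - 15)


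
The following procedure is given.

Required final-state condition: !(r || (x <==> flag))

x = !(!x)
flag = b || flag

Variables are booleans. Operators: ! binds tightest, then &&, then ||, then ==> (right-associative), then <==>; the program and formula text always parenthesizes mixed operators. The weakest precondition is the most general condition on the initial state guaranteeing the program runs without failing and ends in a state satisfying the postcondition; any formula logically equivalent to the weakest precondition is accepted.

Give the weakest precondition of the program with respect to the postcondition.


Working backward. After the program, !(r || (x <==> flag)) must hold.
Before flag := b || flag: !(r || (x <==> (b || flag)))
Before x := !(!x): !(r || (x <==> (b || flag)))
Answer: WP = !(r || (x <==> (b || flag)))


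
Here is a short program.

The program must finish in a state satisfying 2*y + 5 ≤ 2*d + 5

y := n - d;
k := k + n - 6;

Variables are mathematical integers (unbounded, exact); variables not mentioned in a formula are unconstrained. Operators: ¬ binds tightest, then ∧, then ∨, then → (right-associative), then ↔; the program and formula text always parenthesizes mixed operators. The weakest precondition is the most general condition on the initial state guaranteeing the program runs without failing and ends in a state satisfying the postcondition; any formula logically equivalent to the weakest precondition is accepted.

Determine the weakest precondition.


Working backward. After the program, the postcondition 2*y + 5 ≤ 2*d + 5 must hold; in canonical form it is 2*y ≤ 2*d.
Before k := k + n - 6: 2*y ≤ 2*d
Before y := n - d: 2*n ≤ 4*d
Answer: WP = 2*n ≤ 4*d
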